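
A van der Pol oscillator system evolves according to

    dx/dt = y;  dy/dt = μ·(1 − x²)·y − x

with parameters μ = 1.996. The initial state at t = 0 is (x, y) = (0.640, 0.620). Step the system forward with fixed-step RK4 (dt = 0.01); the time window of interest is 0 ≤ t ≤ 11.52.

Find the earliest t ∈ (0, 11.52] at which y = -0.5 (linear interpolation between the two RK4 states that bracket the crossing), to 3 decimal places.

t = 1.445

t=0.000: state=(0.640, 0.620)
step 1 (dt=0.01): k1=(0.620, 0.091), k2=(0.620, 0.083), k3=(0.620, 0.083), k4=(0.621, 0.076); state += dt/6·(k1+2k2+2k3+k4)
t=0.010: state=(0.646, 0.621)
t=0.020: state=(0.652, 0.622)
t=0.030: state=(0.659, 0.622)
continuing one RK4 step at a time; state shown every 50 steps (Δt=0.5):
t=0.500: state=(0.925, 0.442)
t=1.000: state=(1.028, -0.047)
t=1.440: state=(0.909, -0.495)
next step: t=1.450: state=(0.904, -0.506) — y has crossed -0.5
linear interpolation between t=1.440 (-0.49488) and t=1.450 (-0.50572) → t≈1.445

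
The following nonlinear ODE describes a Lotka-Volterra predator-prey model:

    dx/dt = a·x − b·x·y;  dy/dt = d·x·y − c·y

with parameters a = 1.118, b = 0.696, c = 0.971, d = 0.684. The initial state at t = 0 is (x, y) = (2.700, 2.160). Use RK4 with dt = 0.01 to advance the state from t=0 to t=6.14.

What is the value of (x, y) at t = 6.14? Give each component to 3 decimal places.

t=0.000: state=(2.700, 2.160)
step 1 (dt=0.01): k1=(-1.040, 1.892), k2=(-1.056, 1.892), k3=(-1.056, 1.892), k4=(-1.072, 1.893); state += dt/6·(k1+2k2+2k3+k4)
t=0.010: state=(2.689, 2.179)
t=0.020: state=(2.679, 2.198)
t=0.030: state=(2.667, 2.217)
continuing one RK4 step at a time; state shown every 20 steps (Δt=0.2):
t=0.200: state=(2.435, 2.530)
t=0.400: state=(2.093, 2.842)
t=0.600: state=(1.736, 3.040)
t=0.800: state=(1.413, 3.104)
t=1.000: state=(1.151, 3.044)
t=1.200: state=(0.951, 2.892)
t=1.400: state=(0.807, 2.684)
t=1.600: state=(0.705, 2.450)
t=1.800: state=(0.638, 2.211)
t=2.000: state=(0.596, 1.981)
t=2.200: state=(0.574, 1.767)
t=2.400: state=(0.569, 1.573)
t=2.600: state=(0.579, 1.401)
t=2.800: state=(0.602, 1.250)
t=3.000: state=(0.639, 1.121)
t=3.200: state=(0.689, 1.011)
t=3.400: state=(0.753, 0.918)
t=3.600: state=(0.834, 0.843)
t=3.800: state=(0.931, 0.783)
t=4.000: state=(1.048, 0.738)
t=4.200: state=(1.185, 0.708)
t=4.400: state=(1.344, 0.693)
t=4.600: state=(1.527, 0.694)
t=4.800: state=(1.732, 0.714)
t=5.000: state=(1.955, 0.757)
t=5.200: state=(2.191, 0.827)
t=5.400: state=(2.425, 0.934)
t=5.600: state=(2.636, 1.088)
t=5.800: state=(2.794, 1.300)
t=6.000: state=(2.862, 1.578)
t=6.140: state=(2.838, 1.811)

(x, y) = (2.838, 1.811)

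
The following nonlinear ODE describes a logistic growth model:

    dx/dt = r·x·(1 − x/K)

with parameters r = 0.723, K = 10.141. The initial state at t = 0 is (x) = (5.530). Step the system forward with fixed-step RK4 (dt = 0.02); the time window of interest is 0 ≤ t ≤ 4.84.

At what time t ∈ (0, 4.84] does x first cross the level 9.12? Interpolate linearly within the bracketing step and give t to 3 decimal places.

t=0.000: state=(5.530)
step 1 (dt=0.02): k1=(1.818), k2=(1.817), k3=(1.817), k4=(1.815); state += dt/6·(k1+2k2+2k3+k4)
t=0.020: state=(5.566)
t=0.040: state=(5.603)
t=0.060: state=(5.639)
continuing one RK4 step at a time; state shown every 10 steps (Δt=0.2):
t=0.200: state=(5.891)
t=0.400: state=(6.243)
t=0.600: state=(6.584)
t=0.800: state=(6.910)
t=1.000: state=(7.220)
t=1.200: state=(7.511)
t=1.400: state=(7.783)
t=1.600: state=(8.034)
t=1.800: state=(8.265)
t=2.000: state=(8.476)
t=2.200: state=(8.668)
t=2.400: state=(8.841)
t=2.600: state=(8.996)
t=2.760: state=(9.108)
next step: t=2.780: state=(9.122) — x has crossed 9.12
linear interpolation between t=2.760 (9.10850) and t=2.780 (9.12183) → t≈2.777

t = 2.777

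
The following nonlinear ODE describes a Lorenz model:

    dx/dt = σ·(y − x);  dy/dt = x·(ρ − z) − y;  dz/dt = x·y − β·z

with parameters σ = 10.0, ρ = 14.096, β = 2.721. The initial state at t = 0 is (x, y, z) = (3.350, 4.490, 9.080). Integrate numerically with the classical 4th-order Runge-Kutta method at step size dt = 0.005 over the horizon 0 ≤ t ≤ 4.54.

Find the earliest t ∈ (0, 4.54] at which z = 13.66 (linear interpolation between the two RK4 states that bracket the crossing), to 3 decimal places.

t=0.000: state=(3.350, 4.490, 9.080)
step 1 (dt=0.005): k1=(11.400, 12.314, -9.665), k2=(11.423, 12.507, -9.367), k3=(11.427, 12.505, -9.368), k4=(11.454, 12.697, -9.068); state += dt/6·(k1+2k2+2k3+k4)
t=0.005: state=(3.407, 4.553, 9.033)
t=0.010: state=(3.465, 4.617, 8.989)
t=0.015: state=(3.522, 4.683, 8.949)
continuing one RK4 step at a time; state shown every 40 steps (Δt=0.2):
t=0.200: state=(6.234, 7.954, 10.063)
t=0.315: state=(7.933, 8.892, 13.529)
next step: t=0.320: state=(7.979, 8.867, 13.697) — z has crossed 13.66
linear interpolation between t=0.315 (13.52931) and t=0.320 (13.69736) → t≈0.319

t = 0.319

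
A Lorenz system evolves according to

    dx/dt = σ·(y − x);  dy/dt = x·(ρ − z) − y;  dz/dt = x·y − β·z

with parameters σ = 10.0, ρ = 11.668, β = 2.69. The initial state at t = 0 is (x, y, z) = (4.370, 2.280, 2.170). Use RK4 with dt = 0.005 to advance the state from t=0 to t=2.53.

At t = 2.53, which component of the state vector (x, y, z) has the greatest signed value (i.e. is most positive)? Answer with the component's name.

largest component: z

t=0.000: state=(4.370, 2.280, 2.170)
step 1 (dt=0.005): k1=(-20.900, 39.226, 4.126), k2=(-19.397, 38.587, 4.403), k3=(-19.450, 38.622, 4.403), k4=(-17.996, 38.015, 4.670); state += dt/6·(k1+2k2+2k3+k4)
t=0.005: state=(4.273, 2.473, 2.192)
t=0.010: state=(4.190, 2.660, 2.217)
t=0.015: state=(4.120, 2.843, 2.244)
continuing one RK4 step at a time; state shown every 20 steps (Δt=0.1):
t=0.100: state=(4.300, 5.586, 3.107)
t=0.200: state=(6.267, 8.689, 5.735)
t=0.300: state=(8.546, 10.262, 10.853)
t=0.400: state=(8.890, 7.684, 15.570)
t=0.500: state=(6.587, 3.690, 15.733)
t=0.600: state=(3.971, 1.874, 13.209)
t=0.700: state=(2.505, 1.618, 10.549)
t=0.800: state=(2.042, 1.930, 8.398)
t=0.900: state=(2.187, 2.562, 6.825)
t=1.000: state=(2.774, 3.577, 5.878)
t=1.100: state=(3.809, 5.081, 5.744)
t=1.200: state=(5.296, 6.955, 6.824)
t=1.300: state=(6.931, 8.382, 9.449)
t=1.400: state=(7.806, 7.934, 12.705)
t=1.500: state=(7.109, 5.711, 14.261)
t=1.600: state=(5.450, 3.762, 13.449)
t=1.700: state=(4.045, 2.992, 11.621)
t=1.800: state=(3.366, 3.039, 9.825)
t=1.900: state=(3.331, 3.561, 8.456)
t=2.000: state=(3.786, 4.450, 7.703)
t=2.100: state=(4.628, 5.626, 7.752)
t=2.200: state=(5.703, 6.793, 8.776)
t=2.300: state=(6.637, 7.315, 10.613)
t=2.400: state=(6.892, 6.685, 12.358)
t=2.500: state=(6.280, 5.353, 12.941)
t=2.530: state=(5.987, 4.971, 12.850)
compare at T: x=5.987, y=4.971, z=12.850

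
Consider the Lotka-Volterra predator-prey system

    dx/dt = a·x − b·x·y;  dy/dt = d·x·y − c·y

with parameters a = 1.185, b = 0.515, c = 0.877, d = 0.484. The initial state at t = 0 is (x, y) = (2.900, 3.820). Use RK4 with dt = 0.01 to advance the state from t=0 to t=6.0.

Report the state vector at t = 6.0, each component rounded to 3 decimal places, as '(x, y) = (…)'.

t=0.000: state=(2.900, 3.820)
step 1 (dt=0.01): k1=(-2.269, 2.012), k2=(-2.275, 1.996), k3=(-2.275, 1.996), k4=(-2.280, 1.980); state += dt/6·(k1+2k2+2k3+k4)
t=0.010: state=(2.877, 3.840)
t=0.020: state=(2.854, 3.860)
t=0.030: state=(2.831, 3.879)
continuing one RK4 step at a time; state shown every 20 steps (Δt=0.2):
t=0.200: state=(2.435, 4.150)
t=0.400: state=(1.993, 4.313)
t=0.600: state=(1.618, 4.308)
t=0.800: state=(1.324, 4.165)
t=1.000: state=(1.106, 3.929)
t=1.200: state=(0.949, 3.640)
t=1.400: state=(0.840, 3.329)
t=1.600: state=(0.768, 3.019)
t=1.800: state=(0.724, 2.722)
t=2.000: state=(0.703, 2.447)
t=2.200: state=(0.702, 2.198)
t=2.400: state=(0.718, 1.975)
t=2.600: state=(0.750, 1.779)
t=2.800: state=(0.798, 1.609)
t=3.000: state=(0.864, 1.463)
t=3.200: state=(0.948, 1.340)
t=3.400: state=(1.052, 1.238)
t=3.600: state=(1.179, 1.158)
t=3.800: state=(1.331, 1.097)
t=4.000: state=(1.510, 1.056)
t=4.200: state=(1.719, 1.035)
t=4.400: state=(1.959, 1.038)
t=4.600: state=(2.228, 1.066)
t=4.800: state=(2.523, 1.126)
t=5.000: state=(2.834, 1.224)
t=5.200: state=(3.144, 1.372)
t=5.400: state=(3.425, 1.583)
t=5.600: state=(3.636, 1.871)
t=5.800: state=(3.731, 2.245)
t=6.000: state=(3.668, 2.699)

(x, y) = (3.668, 2.699)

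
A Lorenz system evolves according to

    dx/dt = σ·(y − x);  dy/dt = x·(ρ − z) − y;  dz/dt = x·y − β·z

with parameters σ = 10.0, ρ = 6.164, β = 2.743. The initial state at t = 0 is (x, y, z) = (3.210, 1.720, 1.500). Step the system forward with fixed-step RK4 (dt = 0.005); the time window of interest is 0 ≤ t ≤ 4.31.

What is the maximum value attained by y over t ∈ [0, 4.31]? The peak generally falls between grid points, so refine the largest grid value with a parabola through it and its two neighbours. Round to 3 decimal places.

max y = 5.409

t=0.000: state=(3.210, 1.720, 1.500)
step 1 (dt=0.005): k1=(-14.900, 13.251, 1.407), k2=(-14.196, 13.033, 1.438), k3=(-14.219, 13.042, 1.439), k4=(-13.537, 12.832, 1.469); state += dt/6·(k1+2k2+2k3+k4)
t=0.005: state=(3.139, 1.785, 1.507)
t=0.010: state=(3.074, 1.848, 1.515)
t=0.015: state=(3.016, 1.910, 1.522)
continuing one RK4 step at a time; state shown every 40 steps (Δt=0.2):
t=0.200: state=(3.071, 3.670, 2.104)
t=0.400: state=(4.508, 5.190, 3.943)
t=0.600: state=(5.167, 5.042, 6.360)
t=0.800: state=(4.229, 3.591, 6.793)
t=1.000: state=(3.196, 2.862, 5.662)
t=1.200: state=(2.910, 2.935, 4.581)
t=1.400: state=(3.196, 3.432, 4.134)
t=1.600: state=(3.748, 4.030, 4.416)
t=1.800: state=(4.178, 4.293, 5.157)
t=2.000: state=(4.160, 4.039, 5.692)
t=2.200: state=(3.820, 3.639, 5.628)
t=2.400: state=(3.544, 3.464, 5.230)
t=2.600: state=(3.508, 3.547, 4.906)
t=2.800: state=(3.657, 3.754, 4.850)
t=3.000: state=(3.840, 3.913, 5.032)
t=3.200: state=(3.915, 3.914, 5.261)
t=3.400: state=(3.852, 3.799, 5.348)
t=3.600: state=(3.741, 3.692, 5.270)
t=3.800: state=(3.680, 3.670, 5.137)
t=4.000: state=(3.697, 3.721, 5.062)
t=4.200: state=(3.757, 3.789, 5.083)
t=4.310: state=(3.788, 3.812, 5.121)
largest grid value and its neighbours: y(0.480)=5.40735, y(0.485)=5.40869, y(0.490)=5.40850
parabola through these three points peaks at t≈0.487 with y≈5.40880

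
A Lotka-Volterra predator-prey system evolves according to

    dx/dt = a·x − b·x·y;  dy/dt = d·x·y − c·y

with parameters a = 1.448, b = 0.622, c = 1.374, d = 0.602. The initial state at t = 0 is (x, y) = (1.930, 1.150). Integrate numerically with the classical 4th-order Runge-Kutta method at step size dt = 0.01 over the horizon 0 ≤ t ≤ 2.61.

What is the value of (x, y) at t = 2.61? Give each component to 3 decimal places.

(x, y) = (1.492, 3.768)

t=0.000: state=(1.930, 1.150)
step 1 (dt=0.01): k1=(1.414, -0.244), k2=(1.421, -0.239), k3=(1.421, -0.239), k4=(1.427, -0.234); state += dt/6·(k1+2k2+2k3+k4)
t=0.010: state=(1.944, 1.148)
t=0.020: state=(1.959, 1.145)
t=0.030: state=(1.973, 1.143)
continuing one RK4 step at a time; state shown every 10 steps (Δt=0.1):
t=0.100: state=(2.078, 1.131)
t=0.200: state=(2.239, 1.122)
t=0.300: state=(2.414, 1.125)
t=0.400: state=(2.600, 1.141)
t=0.500: state=(2.797, 1.169)
t=0.600: state=(3.002, 1.214)
t=0.700: state=(3.212, 1.275)
t=0.800: state=(3.421, 1.357)
t=0.900: state=(3.622, 1.463)
t=1.000: state=(3.808, 1.594)
t=1.100: state=(3.966, 1.756)
t=1.200: state=(4.085, 1.951)
t=1.300: state=(4.153, 2.180)
t=1.400: state=(4.158, 2.441)
t=1.500: state=(4.093, 2.729)
t=1.600: state=(3.955, 3.031)
t=1.700: state=(3.750, 3.333)
t=1.800: state=(3.492, 3.613)
t=1.900: state=(3.199, 3.853)
t=2.000: state=(2.892, 4.034)
t=2.100: state=(2.591, 4.147)
t=2.200: state=(2.310, 4.188)
t=2.300: state=(2.058, 4.163)
t=2.400: state=(1.841, 4.079)
t=2.500: state=(1.657, 3.950)
t=2.600: state=(1.505, 3.786)
t=2.610: state=(1.492, 3.768)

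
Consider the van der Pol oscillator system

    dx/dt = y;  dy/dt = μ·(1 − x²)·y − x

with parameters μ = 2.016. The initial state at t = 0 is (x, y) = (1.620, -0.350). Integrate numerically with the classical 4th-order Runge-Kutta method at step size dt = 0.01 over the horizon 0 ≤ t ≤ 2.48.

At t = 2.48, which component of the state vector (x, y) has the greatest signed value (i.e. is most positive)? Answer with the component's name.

largest component: y

t=0.000: state=(1.620, -0.350)
step 1 (dt=0.01): k1=(-0.350, -0.474), k2=(-0.352, -0.468), k3=(-0.352, -0.468), k4=(-0.355, -0.463); state += dt/6·(k1+2k2+2k3+k4)
t=0.010: state=(1.616, -0.355)
t=0.020: state=(1.613, -0.359)
t=0.030: state=(1.609, -0.364)
continuing one RK4 step at a time; state shown every 10 steps (Δt=0.1):
t=0.100: state=(1.583, -0.393)
t=0.200: state=(1.542, -0.430)
t=0.300: state=(1.497, -0.464)
t=0.400: state=(1.449, -0.498)
t=0.500: state=(1.397, -0.533)
t=0.600: state=(1.342, -0.573)
t=0.700: state=(1.283, -0.617)
t=0.800: state=(1.218, -0.669)
t=0.900: state=(1.148, -0.731)
t=1.000: state=(1.072, -0.806)
t=1.100: state=(0.987, -0.899)
t=1.200: state=(0.891, -1.016)
t=1.300: state=(0.782, -1.165)
t=1.400: state=(0.657, -1.359)
t=1.500: state=(0.508, -1.614)
t=1.600: state=(0.331, -1.951)
t=1.700: state=(0.115, -2.385)
t=1.800: state=(-0.149, -2.913)
t=1.900: state=(-0.468, -3.460)
t=2.000: state=(-0.835, -3.811)
t=2.100: state=(-1.214, -3.662)
t=2.200: state=(-1.547, -2.910)
t=2.300: state=(-1.786, -1.881)
t=2.400: state=(-1.928, -0.995)
t=2.480: state=(-1.987, -0.504)
compare at T: x=-1.987, y=-0.504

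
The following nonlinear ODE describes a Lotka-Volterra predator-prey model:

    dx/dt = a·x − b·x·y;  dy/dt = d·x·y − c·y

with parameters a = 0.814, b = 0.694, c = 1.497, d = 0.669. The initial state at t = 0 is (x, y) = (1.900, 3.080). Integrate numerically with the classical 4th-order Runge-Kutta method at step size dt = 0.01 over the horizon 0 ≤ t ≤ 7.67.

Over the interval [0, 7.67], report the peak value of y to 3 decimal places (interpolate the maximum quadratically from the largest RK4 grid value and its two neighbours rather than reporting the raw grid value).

max y = 3.124

t=0.000: state=(1.900, 3.080)
step 1 (dt=0.01): k1=(-2.515, -0.696), k2=(-2.493, -0.721), k3=(-2.493, -0.721), k4=(-2.472, -0.745); state += dt/6·(k1+2k2+2k3+k4)
t=0.010: state=(1.875, 3.073)
t=0.020: state=(1.851, 3.065)
t=0.030: state=(1.826, 3.057)
continuing one RK4 step at a time; state shown every 25 steps (Δt=0.25):
t=0.250: state=(1.396, 2.781)
t=0.500: state=(1.095, 2.351)
t=0.750: state=(0.928, 1.912)
t=1.000: state=(0.845, 1.524)
t=1.250: state=(0.818, 1.204)
t=1.500: state=(0.833, 0.950)
t=1.750: state=(0.881, 0.754)
t=2.000: state=(0.961, 0.605)
t=2.250: state=(1.071, 0.493)
t=2.500: state=(1.214, 0.410)
t=2.750: state=(1.394, 0.351)
t=3.000: state=(1.613, 0.310)
t=3.250: state=(1.878, 0.285)
t=3.500: state=(2.194, 0.276)
t=3.750: state=(2.562, 0.282)
t=4.000: state=(2.985, 0.308)
t=4.250: state=(3.453, 0.363)
t=4.500: state=(3.943, 0.463)
t=4.750: state=(4.398, 0.641)
t=5.000: state=(4.708, 0.947)
t=5.250: state=(4.706, 1.439)
t=5.500: state=(4.248, 2.107)
t=5.750: state=(3.406, 2.758)
t=6.000: state=(2.496, 3.103)
t=6.250: state=(1.786, 3.042)
t=6.500: state=(1.326, 2.705)
t=6.750: state=(1.055, 2.266)
t=7.000: state=(0.907, 1.834)
t=7.250: state=(0.836, 1.458)
t=7.500: state=(0.818, 1.151)
t=7.670: state=(0.829, 0.980)
largest grid value and its neighbours: y(6.070)=3.12359, y(6.080)=3.12397, y(6.090)=3.12372
parabola through these three points peaks at t≈6.081 with y≈3.12398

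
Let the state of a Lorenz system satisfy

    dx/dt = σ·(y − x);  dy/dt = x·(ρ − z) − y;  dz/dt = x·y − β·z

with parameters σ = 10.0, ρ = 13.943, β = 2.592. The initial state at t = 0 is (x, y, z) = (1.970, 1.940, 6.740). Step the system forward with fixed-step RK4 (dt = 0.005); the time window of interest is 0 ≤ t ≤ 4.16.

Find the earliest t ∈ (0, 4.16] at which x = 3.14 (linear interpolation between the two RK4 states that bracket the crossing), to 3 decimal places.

t = 0.161

t=0.000: state=(1.970, 1.940, 6.740)
step 1 (dt=0.005): k1=(-0.300, 12.250, -13.648), k2=(0.014, 12.281, -13.501), k3=(0.007, 12.286, -13.500), k4=(0.314, 12.322, -13.352); state += dt/6·(k1+2k2+2k3+k4)
t=0.005: state=(1.970, 2.001, 6.672)
t=0.010: state=(1.973, 2.063, 6.606)
t=0.015: state=(1.979, 2.126, 6.542)
t=0.160: state=(3.123, 4.495, 5.486)
next step: t=0.165: state=(3.192, 4.606, 5.486) — x has crossed 3.14
linear interpolation between t=0.160 (3.12251) and t=0.165 (3.19218) → t≈0.161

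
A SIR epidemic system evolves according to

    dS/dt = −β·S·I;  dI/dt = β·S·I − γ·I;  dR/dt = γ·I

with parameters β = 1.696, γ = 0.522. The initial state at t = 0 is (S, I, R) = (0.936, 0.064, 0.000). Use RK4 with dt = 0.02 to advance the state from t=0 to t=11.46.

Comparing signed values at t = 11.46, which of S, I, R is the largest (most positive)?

largest component: R

t=0.000: state=(0.936, 0.064, 0.000)
step 1 (dt=0.02): k1=(-0.102, 0.068, 0.033), k2=(-0.103, 0.069, 0.034), k3=(-0.103, 0.069, 0.034), k4=(-0.104, 0.069, 0.034); state += dt/6·(k1+2k2+2k3+k4)
t=0.020: state=(0.934, 0.065, 0.001)
t=0.040: state=(0.932, 0.067, 0.001)
t=0.060: state=(0.930, 0.068, 0.002)
continuing one RK4 step at a time; state shown every 25 steps (Δt=0.5):
t=0.500: state=(0.872, 0.106, 0.022)
t=1.000: state=(0.778, 0.165, 0.057)
t=1.500: state=(0.657, 0.234, 0.109)
t=2.000: state=(0.524, 0.298, 0.179)
t=2.500: state=(0.399, 0.339, 0.262)
t=3.000: state=(0.297, 0.350, 0.353)
t=3.500: state=(0.222, 0.335, 0.443)
t=4.000: state=(0.169, 0.304, 0.526)
t=4.500: state=(0.133, 0.266, 0.601)
t=5.000: state=(0.108, 0.227, 0.665)
t=5.500: state=(0.090, 0.190, 0.720)
t=6.000: state=(0.078, 0.157, 0.765)
t=6.500: state=(0.069, 0.129, 0.802)
t=7.000: state=(0.063, 0.105, 0.832)
t=7.500: state=(0.058, 0.085, 0.857)
t=8.000: state=(0.054, 0.069, 0.877)
t=8.500: state=(0.051, 0.055, 0.893)
t=9.000: state=(0.049, 0.044, 0.906)
t=9.500: state=(0.048, 0.036, 0.917)
t=10.000: state=(0.046, 0.029, 0.925)
t=10.500: state=(0.045, 0.023, 0.932)
t=11.000: state=(0.045, 0.018, 0.937)
t=11.460: state=(0.044, 0.015, 0.941)
compare at T: S=0.044, I=0.015, R=0.941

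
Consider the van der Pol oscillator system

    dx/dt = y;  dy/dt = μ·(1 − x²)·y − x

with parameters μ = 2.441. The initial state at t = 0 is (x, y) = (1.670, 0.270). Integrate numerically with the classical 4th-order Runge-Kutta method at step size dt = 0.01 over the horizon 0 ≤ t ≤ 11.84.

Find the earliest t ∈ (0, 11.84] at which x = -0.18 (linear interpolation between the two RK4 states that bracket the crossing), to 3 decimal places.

t = 2.406

t=0.000: state=(1.670, 0.270)
step 1 (dt=0.01): k1=(0.270, -2.849), k2=(0.256, -2.791), k3=(0.256, -2.792), k4=(0.242, -2.735); state += dt/6·(k1+2k2+2k3+k4)
t=0.010: state=(1.673, 0.242)
t=0.020: state=(1.675, 0.215)
t=0.030: state=(1.677, 0.190)
continuing one RK4 step at a time; state shown every 50 steps (Δt=0.5):
t=0.500: state=(1.610, -0.316)
t=1.000: state=(1.415, -0.459)
t=1.500: state=(1.139, -0.673)
t=2.000: state=(0.677, -1.318)
t=2.400: state=(-0.161, -3.235)
next step: t=2.410: state=(-0.193, -3.310) — x has crossed -0.18
linear interpolation between t=2.400 (-0.16066) and t=2.410 (-0.19338) → t≈2.406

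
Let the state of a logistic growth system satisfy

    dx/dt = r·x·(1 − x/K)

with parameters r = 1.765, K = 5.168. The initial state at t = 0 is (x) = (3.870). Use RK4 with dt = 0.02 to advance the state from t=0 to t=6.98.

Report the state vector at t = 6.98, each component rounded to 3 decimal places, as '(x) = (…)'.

(x) = (5.168)

t=0.000: state=(3.870)
step 1 (dt=0.02): k1=(1.716), k2=(1.700), k3=(1.701), k4=(1.685); state += dt/6·(k1+2k2+2k3+k4)
t=0.020: state=(3.904)
t=0.040: state=(3.937)
t=0.060: state=(3.970)
continuing one RK4 step at a time; state shown every 25 steps (Δt=0.5):
t=0.500: state=(4.538)
t=1.000: state=(4.887)
t=1.500: state=(5.048)
t=2.000: state=(5.118)
t=2.500: state=(5.147)
t=3.000: state=(5.159)
t=3.500: state=(5.164)
t=4.000: state=(5.167)
t=4.500: state=(5.167)
t=5.000: state=(5.168)
t=5.500: state=(5.168)
t=6.000: state=(5.168)
t=6.500: state=(5.168)
t=6.980: state=(5.168)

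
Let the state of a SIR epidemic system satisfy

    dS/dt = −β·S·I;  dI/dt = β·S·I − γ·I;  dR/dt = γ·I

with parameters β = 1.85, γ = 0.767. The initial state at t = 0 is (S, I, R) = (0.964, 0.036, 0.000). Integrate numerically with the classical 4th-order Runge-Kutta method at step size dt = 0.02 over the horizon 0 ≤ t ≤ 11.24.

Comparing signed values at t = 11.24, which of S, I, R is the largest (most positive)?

t=0.000: state=(0.964, 0.036, 0.000)
step 1 (dt=0.02): k1=(-0.064, 0.037, 0.028), k2=(-0.065, 0.037, 0.028), k3=(-0.065, 0.037, 0.028), k4=(-0.065, 0.037, 0.028); state += dt/6·(k1+2k2+2k3+k4)
t=0.020: state=(0.963, 0.037, 0.001)
t=0.040: state=(0.961, 0.037, 0.001)
t=0.060: state=(0.960, 0.038, 0.002)
continuing one RK4 step at a time; state shown every 25 steps (Δt=0.5):
t=0.500: state=(0.923, 0.059, 0.018)
t=1.000: state=(0.862, 0.092, 0.046)
t=1.500: state=(0.777, 0.134, 0.089)
t=2.000: state=(0.673, 0.178, 0.149)
t=2.500: state=(0.560, 0.215, 0.225)
t=3.000: state=(0.455, 0.234, 0.312)
t=3.500: state=(0.366, 0.232, 0.402)
t=4.000: state=(0.297, 0.215, 0.488)
t=4.500: state=(0.247, 0.188, 0.565)
t=5.000: state=(0.210, 0.158, 0.632)
t=5.500: state=(0.184, 0.129, 0.687)
t=6.000: state=(0.165, 0.103, 0.731)
t=6.500: state=(0.152, 0.082, 0.767)
t=7.000: state=(0.142, 0.064, 0.794)
t=7.500: state=(0.135, 0.049, 0.816)
t=8.000: state=(0.129, 0.038, 0.833)
t=8.500: state=(0.125, 0.029, 0.845)
t=9.000: state=(0.123, 0.022, 0.855)
t=9.500: state=(0.120, 0.017, 0.863)
t=10.000: state=(0.119, 0.013, 0.868)
t=10.500: state=(0.117, 0.010, 0.873)
t=11.000: state=(0.117, 0.007, 0.876)
t=11.240: state=(0.116, 0.007, 0.877)
compare at T: S=0.116, I=0.007, R=0.877

largest component: R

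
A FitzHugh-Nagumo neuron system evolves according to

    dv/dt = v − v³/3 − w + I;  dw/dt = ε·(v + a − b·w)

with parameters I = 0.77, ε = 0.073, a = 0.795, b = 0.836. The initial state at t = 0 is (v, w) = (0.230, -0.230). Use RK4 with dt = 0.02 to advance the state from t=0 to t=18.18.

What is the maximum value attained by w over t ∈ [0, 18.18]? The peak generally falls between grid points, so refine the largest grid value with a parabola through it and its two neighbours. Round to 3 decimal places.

max w = 1.613

t=0.000: state=(0.230, -0.230)
step 1 (dt=0.02): k1=(1.226, 0.089), k2=(1.237, 0.090), k3=(1.237, 0.090), k4=(1.247, 0.091); state += dt/6·(k1+2k2+2k3+k4)
t=0.020: state=(0.255, -0.228)
t=0.040: state=(0.280, -0.226)
t=0.060: state=(0.305, -0.225)
continuing one RK4 step at a time; state shown every 50 steps (Δt=1):
t=1.000: state=(1.657, -0.092)
t=2.000: state=(1.997, 0.105)
t=3.000: state=(1.955, 0.295)
t=4.000: state=(1.891, 0.470)
t=5.000: state=(1.827, 0.631)
t=6.000: state=(1.761, 0.777)
t=7.000: state=(1.695, 0.909)
t=8.000: state=(1.627, 1.029)
t=9.000: state=(1.558, 1.137)
t=10.000: state=(1.487, 1.234)
t=11.000: state=(1.412, 1.320)
t=12.000: state=(1.333, 1.395)
t=13.000: state=(1.247, 1.460)
t=14.000: state=(1.151, 1.515)
t=15.000: state=(1.039, 1.560)
t=16.000: state=(0.896, 1.592)
t=17.000: state=(0.690, 1.611)
t=18.000: state=(0.321, 1.609)
t=18.180: state=(0.218, 1.605)
largest grid value and its neighbours: w(17.440)=1.61329, w(17.460)=1.61329, w(17.480)=1.61329
parabola through these three points peaks at t≈17.456 with w≈1.61329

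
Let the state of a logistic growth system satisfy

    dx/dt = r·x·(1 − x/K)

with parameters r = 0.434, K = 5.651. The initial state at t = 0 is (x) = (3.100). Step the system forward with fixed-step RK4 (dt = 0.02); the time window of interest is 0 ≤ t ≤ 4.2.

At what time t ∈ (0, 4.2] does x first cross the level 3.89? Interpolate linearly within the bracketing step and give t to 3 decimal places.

t=0.000: state=(3.100)
step 1 (dt=0.02): k1=(0.607), k2=(0.607), k3=(0.607), k4=(0.607); state += dt/6·(k1+2k2+2k3+k4)
t=0.020: state=(3.112)
t=0.040: state=(3.124)
t=0.060: state=(3.136)
continuing one RK4 step at a time; state shown every 10 steps (Δt=0.2):
t=0.200: state=(3.221)
t=0.400: state=(3.340)
t=0.600: state=(3.458)
t=0.800: state=(3.573)
t=1.000: state=(3.686)
t=1.200: state=(3.796)
t=1.360: state=(3.881)
next step: t=1.380: state=(3.892) — x has crossed 3.89
linear interpolation between t=1.360 (3.88105) and t=1.380 (3.89159) → t≈1.377

t = 1.377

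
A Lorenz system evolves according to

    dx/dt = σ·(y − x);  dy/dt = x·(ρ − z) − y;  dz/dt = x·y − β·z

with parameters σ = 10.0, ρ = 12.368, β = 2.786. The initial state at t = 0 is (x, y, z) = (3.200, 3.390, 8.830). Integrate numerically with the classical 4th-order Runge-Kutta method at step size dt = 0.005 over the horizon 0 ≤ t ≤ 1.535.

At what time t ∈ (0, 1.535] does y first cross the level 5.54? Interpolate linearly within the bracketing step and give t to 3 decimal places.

t=0.000: state=(3.200, 3.390, 8.830)
step 1 (dt=0.005): k1=(1.900, 7.932, -13.752), k2=(2.051, 8.039, -13.577), k3=(2.050, 8.038, -13.576), k4=(2.199, 8.146, -13.399); state += dt/6·(k1+2k2+2k3+k4)
t=0.005: state=(3.210, 3.430, 8.762)
t=0.010: state=(3.222, 3.471, 8.696)
t=0.015: state=(3.235, 3.514, 8.632)
continuing one RK4 step at a time; state shown every 10 steps (Δt=0.05):
t=0.050: state=(3.367, 3.840, 8.234)
t=0.100: state=(3.669, 4.398, 7.838)
t=0.150: state=(4.093, 5.059, 7.676)
t=0.180: state=(4.403, 5.497, 7.706)
next step: t=0.185: state=(4.458, 5.573, 7.721) — y has crossed 5.54
linear interpolation between t=0.180 (5.49717) and t=0.185 (5.57260) → t≈0.183

t = 0.183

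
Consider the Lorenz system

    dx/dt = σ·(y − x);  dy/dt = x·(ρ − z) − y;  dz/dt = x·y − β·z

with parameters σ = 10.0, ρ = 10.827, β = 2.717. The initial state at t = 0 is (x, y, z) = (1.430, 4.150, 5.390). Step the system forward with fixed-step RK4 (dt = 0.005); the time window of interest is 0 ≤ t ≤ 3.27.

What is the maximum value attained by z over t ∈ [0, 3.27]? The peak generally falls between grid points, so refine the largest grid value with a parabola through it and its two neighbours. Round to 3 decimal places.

max z = 13.241

t=0.000: state=(1.430, 4.150, 5.390)
step 1 (dt=0.005): k1=(27.200, 3.625, -8.710), k2=(26.611, 4.018, -8.355), k3=(26.635, 4.008, -8.362), k4=(26.069, 4.394, -8.013); state += dt/6·(k1+2k2+2k3+k4)
t=0.005: state=(1.563, 4.170, 5.348)
t=0.010: state=(1.691, 4.194, 5.310)
t=0.015: state=(1.814, 4.221, 5.275)
continuing one RK4 step at a time; state shown every 40 steps (Δt=0.2):
t=0.200: state=(5.106, 6.775, 6.201)
t=0.400: state=(7.524, 7.675, 11.694)
t=0.600: state=(5.403, 3.824, 12.587)
t=0.800: state=(3.354, 2.976, 9.285)
t=1.000: state=(3.594, 4.131, 7.196)
t=1.200: state=(5.227, 6.207, 7.792)
t=1.400: state=(6.570, 6.651, 10.896)
t=1.600: state=(5.462, 4.568, 11.595)
t=1.800: state=(4.157, 3.867, 9.625)
t=2.000: state=(4.301, 4.682, 8.282)
t=2.200: state=(5.368, 5.935, 8.864)
t=2.400: state=(5.989, 5.934, 10.617)
t=2.600: state=(5.276, 4.775, 10.817)
t=2.800: state=(4.563, 4.423, 9.623)
t=3.000: state=(4.733, 5.005, 8.910)
t=3.200: state=(5.392, 5.692, 9.434)
t=3.270: state=(5.566, 5.755, 9.807)
largest grid value and its neighbours: z(0.510)=13.23863, z(0.515)=13.24112, z(0.520)=13.23814
parabola through these three points peaks at t≈0.515 with z≈13.24112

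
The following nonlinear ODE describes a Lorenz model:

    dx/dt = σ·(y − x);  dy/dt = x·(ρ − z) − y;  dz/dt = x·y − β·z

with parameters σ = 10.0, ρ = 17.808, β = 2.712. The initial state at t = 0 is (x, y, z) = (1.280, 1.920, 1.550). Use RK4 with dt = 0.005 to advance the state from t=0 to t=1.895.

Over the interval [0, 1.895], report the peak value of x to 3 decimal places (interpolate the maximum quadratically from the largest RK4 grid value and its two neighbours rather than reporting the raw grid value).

max x = 13.588

t=0.000: state=(1.280, 1.920, 1.550)
step 1 (dt=0.005): k1=(6.400, 18.890, -1.746), k2=(6.712, 19.109, -1.642), k3=(6.710, 19.121, -1.641), k4=(7.021, 19.351, -1.534); state += dt/6·(k1+2k2+2k3+k4)
t=0.005: state=(1.314, 2.016, 1.542)
t=0.010: state=(1.350, 2.114, 1.535)
t=0.015: state=(1.390, 2.214, 1.529)
continuing one RK4 step at a time; state shown every 20 steps (Δt=0.1):
t=0.100: state=(2.558, 4.548, 1.712)
t=0.200: state=(5.562, 9.750, 3.838)
t=0.300: state=(10.784, 16.347, 12.782)
t=0.400: state=(13.393, 11.306, 26.755)
t=0.500: state=(7.562, 0.277, 25.456)
t=0.600: state=(1.907, -1.809, 19.008)
t=0.700: state=(-0.384, -1.654, 14.413)
t=0.800: state=(-1.259, -1.948, 11.127)
t=0.900: state=(-2.038, -3.007, 8.840)
t=1.000: state=(-3.375, -5.169, 7.701)
t=1.100: state=(-5.792, -8.873, 8.705)
t=1.200: state=(-9.283, -12.758, 14.094)
t=1.300: state=(-11.206, -10.784, 22.306)
t=1.400: state=(-8.414, -4.113, 23.504)
t=1.500: state=(-4.463, -1.388, 19.263)
t=1.600: state=(-2.469, -1.426, 15.057)
t=1.700: state=(-2.072, -2.205, 11.819)
t=1.800: state=(-2.618, -3.571, 9.590)
t=1.895: state=(-3.942, -5.823, 8.692)
largest grid value and its neighbours: x(0.375)=13.56680, x(0.380)=13.58727, x(0.385)=13.58037
parabola through these three points peaks at t≈0.381 with x≈13.58811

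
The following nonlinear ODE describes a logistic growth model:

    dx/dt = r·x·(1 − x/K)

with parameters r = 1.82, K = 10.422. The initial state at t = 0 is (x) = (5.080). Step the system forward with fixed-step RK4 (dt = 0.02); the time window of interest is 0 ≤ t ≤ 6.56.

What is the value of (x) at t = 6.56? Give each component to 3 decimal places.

(x) = (10.422)

t=0.000: state=(5.080)
step 1 (dt=0.02): k1=(4.739), k2=(4.741), k3=(4.741), k4=(4.742); state += dt/6·(k1+2k2+2k3+k4)
t=0.020: state=(5.175)
t=0.040: state=(5.270)
t=0.060: state=(5.364)
continuing one RK4 step at a time; state shown every 25 steps (Δt=0.5):
t=0.500: state=(7.323)
t=1.000: state=(8.905)
t=1.500: state=(9.753)
t=2.000: state=(10.142)
t=2.500: state=(10.307)
t=3.000: state=(10.376)
t=3.500: state=(10.403)
t=4.000: state=(10.414)
t=4.500: state=(10.419)
t=5.000: state=(10.421)
t=5.500: state=(10.422)
t=6.000: state=(10.422)
t=6.500: state=(10.422)
t=6.560: state=(10.422)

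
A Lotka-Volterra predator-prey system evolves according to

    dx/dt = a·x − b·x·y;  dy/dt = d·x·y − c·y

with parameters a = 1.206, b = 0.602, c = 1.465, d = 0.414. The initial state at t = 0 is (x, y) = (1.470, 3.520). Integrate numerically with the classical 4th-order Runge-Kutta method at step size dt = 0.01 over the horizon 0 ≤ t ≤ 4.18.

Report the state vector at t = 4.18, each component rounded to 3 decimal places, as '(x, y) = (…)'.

t=0.000: state=(1.470, 3.520)
step 1 (dt=0.01): k1=(-1.342, -3.015), k2=(-1.323, -3.011), k3=(-1.323, -3.011), k4=(-1.304, -3.008); state += dt/6·(k1+2k2+2k3+k4)
t=0.010: state=(1.457, 3.490)
t=0.020: state=(1.444, 3.460)
t=0.030: state=(1.431, 3.430)
continuing one RK4 step at a time; state shown every 20 steps (Δt=0.2):
t=0.200: state=(1.269, 2.939)
t=0.400: state=(1.170, 2.424)
t=0.600: state=(1.143, 1.989)
t=0.800: state=(1.171, 1.633)
t=1.000: state=(1.246, 1.346)
t=1.200: state=(1.368, 1.118)
t=1.400: state=(1.539, 0.941)
t=1.600: state=(1.764, 0.804)
t=1.800: state=(2.051, 0.702)
t=2.000: state=(2.410, 0.630)
t=2.200: state=(2.853, 0.584)
t=2.400: state=(3.389, 0.564)
t=2.600: state=(4.030, 0.571)
t=2.800: state=(4.778, 0.613)
t=3.000: state=(5.621, 0.703)
t=3.200: state=(6.515, 0.867)
t=3.400: state=(7.355, 1.150)
t=3.600: state=(7.941, 1.620)
t=3.800: state=(7.982, 2.348)
t=4.000: state=(7.238, 3.308)
t=4.180: state=(5.989, 4.170)

(x, y) = (5.989, 4.170)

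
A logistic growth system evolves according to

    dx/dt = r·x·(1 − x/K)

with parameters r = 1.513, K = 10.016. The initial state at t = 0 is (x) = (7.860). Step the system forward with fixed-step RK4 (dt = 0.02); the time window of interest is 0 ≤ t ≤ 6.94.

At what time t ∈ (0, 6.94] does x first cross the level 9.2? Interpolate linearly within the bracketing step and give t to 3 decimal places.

t = 0.746

t=0.000: state=(7.860)
step 1 (dt=0.02): k1=(2.560), k2=(2.538), k3=(2.538), k4=(2.516); state += dt/6·(k1+2k2+2k3+k4)
t=0.020: state=(7.911)
t=0.040: state=(7.961)
t=0.060: state=(8.010)
continuing one RK4 step at a time; state shown every 25 steps (Δt=0.5):
t=0.500: state=(8.874)
t=0.740: state=(9.193)
next step: t=0.760: state=(9.216) — x has crossed 9.2
linear interpolation between t=0.740 (9.19293) and t=0.760 (9.21550) → t≈0.746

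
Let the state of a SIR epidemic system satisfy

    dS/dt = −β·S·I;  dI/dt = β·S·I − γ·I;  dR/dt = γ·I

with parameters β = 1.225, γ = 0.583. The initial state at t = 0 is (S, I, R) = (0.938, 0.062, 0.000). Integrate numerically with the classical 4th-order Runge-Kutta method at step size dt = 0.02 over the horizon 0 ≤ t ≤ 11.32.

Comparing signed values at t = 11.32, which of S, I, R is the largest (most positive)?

largest component: R

t=0.000: state=(0.938, 0.062, 0.000)
step 1 (dt=0.02): k1=(-0.071, 0.035, 0.036), k2=(-0.072, 0.035, 0.036), k3=(-0.072, 0.035, 0.036), k4=(-0.072, 0.035, 0.037); state += dt/6·(k1+2k2+2k3+k4)
t=0.020: state=(0.937, 0.063, 0.001)
t=0.040: state=(0.935, 0.063, 0.001)
t=0.060: state=(0.934, 0.064, 0.002)
continuing one RK4 step at a time; state shown every 25 steps (Δt=0.5):
t=0.500: state=(0.898, 0.081, 0.021)
t=1.000: state=(0.849, 0.104, 0.048)
t=1.500: state=(0.790, 0.128, 0.081)
t=2.000: state=(0.725, 0.152, 0.122)
t=2.500: state=(0.656, 0.174, 0.170)
t=3.000: state=(0.587, 0.190, 0.223)
t=3.500: state=(0.521, 0.199, 0.280)
t=4.000: state=(0.461, 0.201, 0.339)
t=4.500: state=(0.408, 0.196, 0.397)
t=5.000: state=(0.363, 0.185, 0.452)
t=5.500: state=(0.325, 0.171, 0.504)
t=6.000: state=(0.294, 0.154, 0.551)
t=6.500: state=(0.269, 0.137, 0.594)
t=7.000: state=(0.249, 0.120, 0.631)
t=7.500: state=(0.233, 0.104, 0.664)
t=8.000: state=(0.219, 0.089, 0.692)
t=8.500: state=(0.208, 0.076, 0.716)
t=9.000: state=(0.200, 0.064, 0.736)
t=9.500: state=(0.193, 0.054, 0.753)
t=10.000: state=(0.187, 0.045, 0.768)
t=10.500: state=(0.182, 0.038, 0.780)
t=11.000: state=(0.178, 0.032, 0.790)
t=11.320: state=(0.176, 0.028, 0.796)
compare at T: S=0.176, I=0.028, R=0.796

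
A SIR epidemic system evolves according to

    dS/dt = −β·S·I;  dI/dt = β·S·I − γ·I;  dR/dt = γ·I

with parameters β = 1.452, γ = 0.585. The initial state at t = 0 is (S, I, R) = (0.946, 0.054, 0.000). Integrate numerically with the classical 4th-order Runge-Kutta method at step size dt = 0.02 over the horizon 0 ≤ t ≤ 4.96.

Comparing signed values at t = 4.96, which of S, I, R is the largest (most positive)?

t=0.000: state=(0.946, 0.054, 0.000)
step 1 (dt=0.02): k1=(-0.074, 0.043, 0.032), k2=(-0.075, 0.043, 0.032), k3=(-0.075, 0.043, 0.032), k4=(-0.075, 0.043, 0.032); state += dt/6·(k1+2k2+2k3+k4)
t=0.020: state=(0.945, 0.055, 0.001)
t=0.040: state=(0.943, 0.056, 0.001)
t=0.060: state=(0.941, 0.057, 0.002)
continuing one RK4 step at a time; state shown every 10 steps (Δt=0.2):
t=0.200: state=(0.930, 0.063, 0.007)
t=0.400: state=(0.912, 0.073, 0.015)
t=0.600: state=(0.891, 0.085, 0.024)
t=0.800: state=(0.868, 0.097, 0.035)
t=1.000: state=(0.842, 0.111, 0.047)
t=1.200: state=(0.814, 0.126, 0.061)
t=1.400: state=(0.783, 0.141, 0.076)
t=1.600: state=(0.750, 0.157, 0.094)
t=1.800: state=(0.715, 0.172, 0.113)
t=2.000: state=(0.678, 0.188, 0.134)
t=2.200: state=(0.641, 0.202, 0.157)
t=2.400: state=(0.603, 0.215, 0.181)
t=2.600: state=(0.566, 0.227, 0.207)
t=2.800: state=(0.529, 0.237, 0.234)
t=3.000: state=(0.493, 0.244, 0.263)
t=3.200: state=(0.459, 0.250, 0.291)
t=3.400: state=(0.427, 0.253, 0.321)
t=3.600: state=(0.396, 0.253, 0.350)
t=3.800: state=(0.368, 0.252, 0.380)
t=4.000: state=(0.343, 0.248, 0.409)
t=4.200: state=(0.319, 0.243, 0.438)
t=4.400: state=(0.298, 0.236, 0.466)
t=4.600: state=(0.278, 0.229, 0.493)
t=4.800: state=(0.261, 0.220, 0.520)
t=4.960: state=(0.248, 0.212, 0.540)
compare at T: S=0.248, I=0.212, R=0.540

largest component: R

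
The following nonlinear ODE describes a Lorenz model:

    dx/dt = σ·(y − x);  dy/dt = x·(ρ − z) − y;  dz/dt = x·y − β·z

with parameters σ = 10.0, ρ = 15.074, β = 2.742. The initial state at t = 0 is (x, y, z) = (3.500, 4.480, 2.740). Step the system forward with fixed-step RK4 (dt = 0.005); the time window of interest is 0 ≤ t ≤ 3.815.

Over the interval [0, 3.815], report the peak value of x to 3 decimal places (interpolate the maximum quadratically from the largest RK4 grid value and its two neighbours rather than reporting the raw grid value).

t=0.000: state=(3.500, 4.480, 2.740)
step 1 (dt=0.005): k1=(9.800, 38.689, 8.167), k2=(10.522, 38.822, 8.562), k3=(10.508, 38.841, 8.568), k4=(11.217, 38.991, 8.975); state += dt/6·(k1+2k2+2k3+k4)
t=0.005: state=(3.553, 4.674, 2.783)
t=0.010: state=(3.612, 4.870, 2.830)
t=0.015: state=(3.678, 5.068, 2.881)
continuing one RK4 step at a time; state shown every 40 steps (Δt=0.2):
t=0.200: state=(9.431, 13.205, 11.272)
t=0.400: state=(8.005, 3.115, 21.486)
t=0.600: state=(1.516, 0.314, 13.017)
t=0.800: state=(0.899, 1.115, 7.623)
t=1.000: state=(2.111, 3.230, 4.887)
t=1.200: state=(6.286, 9.483, 7.025)
t=1.400: state=(10.453, 8.980, 20.293)
t=1.600: state=(3.788, 1.218, 16.185)
t=1.800: state=(1.781, 1.845, 9.819)
t=2.000: state=(3.156, 4.514, 6.820)
t=2.200: state=(7.534, 10.275, 10.429)
t=2.400: state=(8.903, 6.542, 19.699)
t=2.600: state=(3.681, 2.143, 14.629)
t=2.800: state=(2.941, 3.465, 9.652)
t=3.000: state=(5.425, 7.367, 9.058)
t=3.200: state=(8.963, 9.448, 16.206)
t=3.400: state=(6.004, 3.788, 17.086)
t=3.600: state=(3.608, 3.457, 12.044)
t=3.800: state=(4.841, 6.131, 9.949)
t=3.815: state=(5.041, 6.414, 10.003)
largest grid value and its neighbours: x(0.285)=11.42531, x(0.290)=11.42667, x(0.295)=11.41187
parabola through these three points peaks at t≈0.288 with x≈11.42807

max x = 11.428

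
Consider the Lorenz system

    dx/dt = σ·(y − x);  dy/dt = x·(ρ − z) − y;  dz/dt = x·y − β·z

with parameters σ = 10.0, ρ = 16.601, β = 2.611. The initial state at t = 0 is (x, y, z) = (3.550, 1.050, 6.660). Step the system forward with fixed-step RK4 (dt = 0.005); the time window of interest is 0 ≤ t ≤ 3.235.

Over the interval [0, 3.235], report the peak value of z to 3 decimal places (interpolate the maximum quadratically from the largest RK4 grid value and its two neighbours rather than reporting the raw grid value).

t=0.000: state=(3.550, 1.050, 6.660)
step 1 (dt=0.005): k1=(-25.000, 34.241, -13.662), k2=(-23.519, 33.653, -13.340), k3=(-23.571, 33.688, -13.343), k4=(-22.137, 33.129, -13.033); state += dt/6·(k1+2k2+2k3+k4)
t=0.005: state=(3.432, 1.218, 6.593)
t=0.010: state=(3.328, 1.382, 6.530)
t=0.015: state=(3.237, 1.540, 6.469)
continuing one RK4 step at a time; state shown every 40 steps (Δt=0.2):
t=0.200: state=(4.846, 7.453, 6.448)
t=0.400: state=(10.989, 12.160, 19.114)
t=0.600: state=(5.183, 1.350, 19.862)
t=0.800: state=(1.521, 1.178, 12.159)
t=1.000: state=(2.172, 3.102, 7.766)
t=1.200: state=(5.841, 8.758, 8.313)
t=1.400: state=(10.588, 10.064, 20.771)
t=1.600: state=(4.449, 1.580, 18.297)
t=1.800: state=(2.062, 2.086, 11.508)
t=2.000: state=(3.586, 5.131, 8.320)
t=2.200: state=(8.375, 11.091, 13.142)
t=2.400: state=(8.373, 5.325, 21.375)
t=2.600: state=(3.257, 2.086, 15.110)
t=2.800: state=(3.125, 3.936, 10.254)
t=3.000: state=(6.364, 8.726, 10.830)
t=3.200: state=(9.415, 8.697, 19.699)
t=3.235: state=(8.984, 7.279, 20.446)
largest grid value and its neighbours: z(0.485)=23.20105, z(0.490)=23.21841, z(0.495)=23.21266
parabola through these three points peaks at t≈0.491 with z≈23.21914

max z = 23.219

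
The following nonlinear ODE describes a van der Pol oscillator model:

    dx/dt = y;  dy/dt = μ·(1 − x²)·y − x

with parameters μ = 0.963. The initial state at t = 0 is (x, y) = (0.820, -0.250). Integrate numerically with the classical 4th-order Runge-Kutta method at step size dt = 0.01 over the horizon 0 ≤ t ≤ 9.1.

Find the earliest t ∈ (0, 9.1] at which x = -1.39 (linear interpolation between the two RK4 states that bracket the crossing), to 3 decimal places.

t = 1.893

t=0.000: state=(0.820, -0.250)
step 1 (dt=0.01): k1=(-0.250, -0.899), k2=(-0.254, -0.900), k3=(-0.254, -0.900), k4=(-0.259, -0.900); state += dt/6·(k1+2k2+2k3+k4)
t=0.010: state=(0.817, -0.259)
t=0.020: state=(0.815, -0.268)
t=0.030: state=(0.812, -0.277)
continuing one RK4 step at a time; state shown every 50 steps (Δt=0.5):
t=0.500: state=(0.579, -0.727)
t=1.000: state=(0.071, -1.329)
t=1.500: state=(-0.742, -1.824)
t=1.890: state=(-1.386, -1.299)
next step: t=1.900: state=(-1.399, -1.273) — x has crossed -1.39
linear interpolation between t=1.890 (-1.38582) and t=1.900 (-1.39868) → t≈1.893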